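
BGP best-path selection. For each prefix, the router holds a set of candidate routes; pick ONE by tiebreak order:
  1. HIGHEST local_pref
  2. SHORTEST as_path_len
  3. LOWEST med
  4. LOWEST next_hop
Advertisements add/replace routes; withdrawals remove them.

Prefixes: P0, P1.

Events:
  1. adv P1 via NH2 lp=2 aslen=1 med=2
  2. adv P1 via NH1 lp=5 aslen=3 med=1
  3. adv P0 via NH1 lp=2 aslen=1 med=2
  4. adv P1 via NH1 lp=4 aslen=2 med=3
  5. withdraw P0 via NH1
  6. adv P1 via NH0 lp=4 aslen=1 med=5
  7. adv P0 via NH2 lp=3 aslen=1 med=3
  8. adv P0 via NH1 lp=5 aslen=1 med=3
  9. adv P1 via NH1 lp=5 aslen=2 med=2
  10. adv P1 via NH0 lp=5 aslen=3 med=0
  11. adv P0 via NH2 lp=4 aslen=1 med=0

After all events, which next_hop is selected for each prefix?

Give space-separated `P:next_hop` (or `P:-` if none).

Op 1: best P0=- P1=NH2
Op 2: best P0=- P1=NH1
Op 3: best P0=NH1 P1=NH1
Op 4: best P0=NH1 P1=NH1
Op 5: best P0=- P1=NH1
Op 6: best P0=- P1=NH0
Op 7: best P0=NH2 P1=NH0
Op 8: best P0=NH1 P1=NH0
Op 9: best P0=NH1 P1=NH1
Op 10: best P0=NH1 P1=NH1
Op 11: best P0=NH1 P1=NH1

Answer: P0:NH1 P1:NH1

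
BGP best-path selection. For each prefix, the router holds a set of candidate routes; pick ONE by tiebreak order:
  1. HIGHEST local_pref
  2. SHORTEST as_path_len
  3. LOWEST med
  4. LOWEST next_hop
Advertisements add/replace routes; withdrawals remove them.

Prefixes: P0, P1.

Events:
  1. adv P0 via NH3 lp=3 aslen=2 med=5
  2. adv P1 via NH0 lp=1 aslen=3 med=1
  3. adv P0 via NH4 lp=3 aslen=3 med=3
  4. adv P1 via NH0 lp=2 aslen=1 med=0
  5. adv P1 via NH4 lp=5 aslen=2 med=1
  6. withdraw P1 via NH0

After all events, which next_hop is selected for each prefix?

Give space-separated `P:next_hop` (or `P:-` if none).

Answer: P0:NH3 P1:NH4

Derivation:
Op 1: best P0=NH3 P1=-
Op 2: best P0=NH3 P1=NH0
Op 3: best P0=NH3 P1=NH0
Op 4: best P0=NH3 P1=NH0
Op 5: best P0=NH3 P1=NH4
Op 6: best P0=NH3 P1=NH4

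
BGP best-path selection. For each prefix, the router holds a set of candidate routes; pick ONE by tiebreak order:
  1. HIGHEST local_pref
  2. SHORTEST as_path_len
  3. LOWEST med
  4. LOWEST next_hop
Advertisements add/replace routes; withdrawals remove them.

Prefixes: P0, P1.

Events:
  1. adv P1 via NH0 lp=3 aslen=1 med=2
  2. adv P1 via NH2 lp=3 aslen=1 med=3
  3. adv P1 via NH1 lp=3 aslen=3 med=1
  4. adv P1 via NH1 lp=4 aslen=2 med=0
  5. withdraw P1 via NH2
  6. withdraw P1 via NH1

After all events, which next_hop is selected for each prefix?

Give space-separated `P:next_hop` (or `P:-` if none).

Answer: P0:- P1:NH0

Derivation:
Op 1: best P0=- P1=NH0
Op 2: best P0=- P1=NH0
Op 3: best P0=- P1=NH0
Op 4: best P0=- P1=NH1
Op 5: best P0=- P1=NH1
Op 6: best P0=- P1=NH0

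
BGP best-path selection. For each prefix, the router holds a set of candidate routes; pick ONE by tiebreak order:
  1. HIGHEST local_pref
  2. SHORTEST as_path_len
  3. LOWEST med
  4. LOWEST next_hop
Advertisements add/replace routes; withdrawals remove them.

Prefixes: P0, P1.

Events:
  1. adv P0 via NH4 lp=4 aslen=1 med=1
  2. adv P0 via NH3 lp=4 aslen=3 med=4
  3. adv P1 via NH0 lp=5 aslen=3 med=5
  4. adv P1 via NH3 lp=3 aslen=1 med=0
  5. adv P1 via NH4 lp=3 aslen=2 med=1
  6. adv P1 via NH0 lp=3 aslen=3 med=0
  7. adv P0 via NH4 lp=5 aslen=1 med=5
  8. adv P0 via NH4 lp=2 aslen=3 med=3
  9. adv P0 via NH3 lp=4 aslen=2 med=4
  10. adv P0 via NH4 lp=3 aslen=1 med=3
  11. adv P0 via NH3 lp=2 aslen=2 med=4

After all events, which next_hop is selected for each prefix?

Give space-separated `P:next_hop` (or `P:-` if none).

Op 1: best P0=NH4 P1=-
Op 2: best P0=NH4 P1=-
Op 3: best P0=NH4 P1=NH0
Op 4: best P0=NH4 P1=NH0
Op 5: best P0=NH4 P1=NH0
Op 6: best P0=NH4 P1=NH3
Op 7: best P0=NH4 P1=NH3
Op 8: best P0=NH3 P1=NH3
Op 9: best P0=NH3 P1=NH3
Op 10: best P0=NH3 P1=NH3
Op 11: best P0=NH4 P1=NH3

Answer: P0:NH4 P1:NH3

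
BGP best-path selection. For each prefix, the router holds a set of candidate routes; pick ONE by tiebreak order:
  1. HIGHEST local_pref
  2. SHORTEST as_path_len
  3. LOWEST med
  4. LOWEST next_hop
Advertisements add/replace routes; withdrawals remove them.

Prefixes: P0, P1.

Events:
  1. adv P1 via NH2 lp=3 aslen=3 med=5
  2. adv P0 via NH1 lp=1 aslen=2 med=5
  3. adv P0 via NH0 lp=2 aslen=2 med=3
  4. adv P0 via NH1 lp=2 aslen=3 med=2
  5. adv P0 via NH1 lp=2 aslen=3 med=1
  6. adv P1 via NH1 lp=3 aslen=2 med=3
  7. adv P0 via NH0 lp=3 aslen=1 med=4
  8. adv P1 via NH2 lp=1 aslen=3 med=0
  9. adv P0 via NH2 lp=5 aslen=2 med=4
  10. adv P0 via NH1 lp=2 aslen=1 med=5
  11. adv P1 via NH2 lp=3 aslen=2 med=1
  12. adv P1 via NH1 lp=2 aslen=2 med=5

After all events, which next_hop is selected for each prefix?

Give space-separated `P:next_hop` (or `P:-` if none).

Answer: P0:NH2 P1:NH2

Derivation:
Op 1: best P0=- P1=NH2
Op 2: best P0=NH1 P1=NH2
Op 3: best P0=NH0 P1=NH2
Op 4: best P0=NH0 P1=NH2
Op 5: best P0=NH0 P1=NH2
Op 6: best P0=NH0 P1=NH1
Op 7: best P0=NH0 P1=NH1
Op 8: best P0=NH0 P1=NH1
Op 9: best P0=NH2 P1=NH1
Op 10: best P0=NH2 P1=NH1
Op 11: best P0=NH2 P1=NH2
Op 12: best P0=NH2 P1=NH2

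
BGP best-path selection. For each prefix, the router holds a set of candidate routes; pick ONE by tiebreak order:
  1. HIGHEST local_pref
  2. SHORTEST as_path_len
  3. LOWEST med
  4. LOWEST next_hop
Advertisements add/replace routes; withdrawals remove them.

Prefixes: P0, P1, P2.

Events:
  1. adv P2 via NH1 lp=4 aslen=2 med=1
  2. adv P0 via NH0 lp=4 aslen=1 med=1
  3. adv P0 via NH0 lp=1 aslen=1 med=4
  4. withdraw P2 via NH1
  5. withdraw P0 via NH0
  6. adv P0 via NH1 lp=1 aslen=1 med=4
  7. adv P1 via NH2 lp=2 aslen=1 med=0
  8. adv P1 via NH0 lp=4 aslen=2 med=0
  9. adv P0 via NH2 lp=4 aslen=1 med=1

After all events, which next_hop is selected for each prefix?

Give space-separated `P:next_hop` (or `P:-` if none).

Op 1: best P0=- P1=- P2=NH1
Op 2: best P0=NH0 P1=- P2=NH1
Op 3: best P0=NH0 P1=- P2=NH1
Op 4: best P0=NH0 P1=- P2=-
Op 5: best P0=- P1=- P2=-
Op 6: best P0=NH1 P1=- P2=-
Op 7: best P0=NH1 P1=NH2 P2=-
Op 8: best P0=NH1 P1=NH0 P2=-
Op 9: best P0=NH2 P1=NH0 P2=-

Answer: P0:NH2 P1:NH0 P2:-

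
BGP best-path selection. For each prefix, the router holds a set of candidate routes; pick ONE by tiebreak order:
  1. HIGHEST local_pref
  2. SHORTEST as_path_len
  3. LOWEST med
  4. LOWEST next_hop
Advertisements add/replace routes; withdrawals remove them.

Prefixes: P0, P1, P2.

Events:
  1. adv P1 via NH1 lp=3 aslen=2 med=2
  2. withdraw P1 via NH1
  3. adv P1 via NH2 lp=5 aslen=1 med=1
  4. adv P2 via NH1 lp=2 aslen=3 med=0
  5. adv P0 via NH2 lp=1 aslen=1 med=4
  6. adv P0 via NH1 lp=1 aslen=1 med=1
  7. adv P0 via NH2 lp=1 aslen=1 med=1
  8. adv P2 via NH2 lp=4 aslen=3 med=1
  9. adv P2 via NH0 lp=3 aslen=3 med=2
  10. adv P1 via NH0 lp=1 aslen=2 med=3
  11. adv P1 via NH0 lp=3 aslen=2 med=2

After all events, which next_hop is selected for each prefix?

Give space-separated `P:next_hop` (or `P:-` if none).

Op 1: best P0=- P1=NH1 P2=-
Op 2: best P0=- P1=- P2=-
Op 3: best P0=- P1=NH2 P2=-
Op 4: best P0=- P1=NH2 P2=NH1
Op 5: best P0=NH2 P1=NH2 P2=NH1
Op 6: best P0=NH1 P1=NH2 P2=NH1
Op 7: best P0=NH1 P1=NH2 P2=NH1
Op 8: best P0=NH1 P1=NH2 P2=NH2
Op 9: best P0=NH1 P1=NH2 P2=NH2
Op 10: best P0=NH1 P1=NH2 P2=NH2
Op 11: best P0=NH1 P1=NH2 P2=NH2

Answer: P0:NH1 P1:NH2 P2:NH2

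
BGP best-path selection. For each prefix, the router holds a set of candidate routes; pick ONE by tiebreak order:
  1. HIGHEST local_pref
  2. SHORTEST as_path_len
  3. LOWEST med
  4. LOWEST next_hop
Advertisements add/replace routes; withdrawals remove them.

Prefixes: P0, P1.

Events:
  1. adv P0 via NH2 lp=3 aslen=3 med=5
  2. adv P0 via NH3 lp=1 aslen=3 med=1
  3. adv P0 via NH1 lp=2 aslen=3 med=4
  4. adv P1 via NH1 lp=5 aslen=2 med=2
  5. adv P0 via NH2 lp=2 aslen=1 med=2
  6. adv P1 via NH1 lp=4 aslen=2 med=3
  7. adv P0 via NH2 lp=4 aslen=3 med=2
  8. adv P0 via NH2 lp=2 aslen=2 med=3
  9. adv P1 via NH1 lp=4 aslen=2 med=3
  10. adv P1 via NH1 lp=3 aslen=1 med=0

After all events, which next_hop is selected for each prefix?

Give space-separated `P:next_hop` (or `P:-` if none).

Op 1: best P0=NH2 P1=-
Op 2: best P0=NH2 P1=-
Op 3: best P0=NH2 P1=-
Op 4: best P0=NH2 P1=NH1
Op 5: best P0=NH2 P1=NH1
Op 6: best P0=NH2 P1=NH1
Op 7: best P0=NH2 P1=NH1
Op 8: best P0=NH2 P1=NH1
Op 9: best P0=NH2 P1=NH1
Op 10: best P0=NH2 P1=NH1

Answer: P0:NH2 P1:NH1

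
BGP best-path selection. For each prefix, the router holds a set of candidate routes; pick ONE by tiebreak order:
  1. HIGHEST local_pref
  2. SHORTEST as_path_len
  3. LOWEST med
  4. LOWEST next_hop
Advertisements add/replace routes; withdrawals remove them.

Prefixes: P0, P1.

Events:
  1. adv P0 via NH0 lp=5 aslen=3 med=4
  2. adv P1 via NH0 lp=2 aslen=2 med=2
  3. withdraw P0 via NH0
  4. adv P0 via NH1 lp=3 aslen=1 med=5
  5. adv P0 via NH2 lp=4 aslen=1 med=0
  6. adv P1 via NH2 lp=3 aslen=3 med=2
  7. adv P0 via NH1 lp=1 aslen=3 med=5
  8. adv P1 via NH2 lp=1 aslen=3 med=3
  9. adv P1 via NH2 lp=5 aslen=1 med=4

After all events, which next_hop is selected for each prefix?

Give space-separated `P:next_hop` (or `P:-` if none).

Op 1: best P0=NH0 P1=-
Op 2: best P0=NH0 P1=NH0
Op 3: best P0=- P1=NH0
Op 4: best P0=NH1 P1=NH0
Op 5: best P0=NH2 P1=NH0
Op 6: best P0=NH2 P1=NH2
Op 7: best P0=NH2 P1=NH2
Op 8: best P0=NH2 P1=NH0
Op 9: best P0=NH2 P1=NH2

Answer: P0:NH2 P1:NH2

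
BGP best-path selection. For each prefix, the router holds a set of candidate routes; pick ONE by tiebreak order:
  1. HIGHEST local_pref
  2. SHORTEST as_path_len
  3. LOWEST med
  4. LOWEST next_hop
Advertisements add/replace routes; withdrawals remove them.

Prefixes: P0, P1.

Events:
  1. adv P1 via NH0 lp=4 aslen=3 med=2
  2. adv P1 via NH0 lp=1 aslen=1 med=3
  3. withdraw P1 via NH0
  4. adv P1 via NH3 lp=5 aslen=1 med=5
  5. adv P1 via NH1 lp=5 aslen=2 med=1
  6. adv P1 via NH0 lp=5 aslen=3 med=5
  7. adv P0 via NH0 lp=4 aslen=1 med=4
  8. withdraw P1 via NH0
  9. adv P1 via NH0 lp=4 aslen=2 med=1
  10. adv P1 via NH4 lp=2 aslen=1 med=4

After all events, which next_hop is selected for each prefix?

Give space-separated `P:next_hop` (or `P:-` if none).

Op 1: best P0=- P1=NH0
Op 2: best P0=- P1=NH0
Op 3: best P0=- P1=-
Op 4: best P0=- P1=NH3
Op 5: best P0=- P1=NH3
Op 6: best P0=- P1=NH3
Op 7: best P0=NH0 P1=NH3
Op 8: best P0=NH0 P1=NH3
Op 9: best P0=NH0 P1=NH3
Op 10: best P0=NH0 P1=NH3

Answer: P0:NH0 P1:NH3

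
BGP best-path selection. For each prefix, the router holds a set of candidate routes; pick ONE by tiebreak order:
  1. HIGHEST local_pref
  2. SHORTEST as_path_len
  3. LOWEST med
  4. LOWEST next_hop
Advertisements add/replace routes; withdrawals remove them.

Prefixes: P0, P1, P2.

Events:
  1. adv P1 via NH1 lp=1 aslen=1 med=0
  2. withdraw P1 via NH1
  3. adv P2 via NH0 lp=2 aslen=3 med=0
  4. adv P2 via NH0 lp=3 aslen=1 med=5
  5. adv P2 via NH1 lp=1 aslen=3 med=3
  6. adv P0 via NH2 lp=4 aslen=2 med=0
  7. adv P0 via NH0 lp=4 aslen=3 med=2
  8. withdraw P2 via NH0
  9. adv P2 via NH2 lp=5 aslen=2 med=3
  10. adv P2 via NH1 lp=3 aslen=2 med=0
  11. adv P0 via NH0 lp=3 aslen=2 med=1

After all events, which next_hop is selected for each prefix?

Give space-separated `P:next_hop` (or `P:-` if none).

Answer: P0:NH2 P1:- P2:NH2

Derivation:
Op 1: best P0=- P1=NH1 P2=-
Op 2: best P0=- P1=- P2=-
Op 3: best P0=- P1=- P2=NH0
Op 4: best P0=- P1=- P2=NH0
Op 5: best P0=- P1=- P2=NH0
Op 6: best P0=NH2 P1=- P2=NH0
Op 7: best P0=NH2 P1=- P2=NH0
Op 8: best P0=NH2 P1=- P2=NH1
Op 9: best P0=NH2 P1=- P2=NH2
Op 10: best P0=NH2 P1=- P2=NH2
Op 11: best P0=NH2 P1=- P2=NH2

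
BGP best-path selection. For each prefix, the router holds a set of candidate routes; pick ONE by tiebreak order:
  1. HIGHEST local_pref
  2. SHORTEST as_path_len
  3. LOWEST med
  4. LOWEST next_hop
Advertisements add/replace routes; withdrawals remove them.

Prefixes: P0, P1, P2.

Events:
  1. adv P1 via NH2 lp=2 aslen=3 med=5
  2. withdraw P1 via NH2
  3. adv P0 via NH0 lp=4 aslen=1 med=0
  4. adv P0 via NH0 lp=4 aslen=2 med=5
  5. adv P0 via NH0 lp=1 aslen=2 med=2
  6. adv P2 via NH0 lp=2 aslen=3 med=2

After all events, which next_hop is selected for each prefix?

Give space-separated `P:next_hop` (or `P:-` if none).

Op 1: best P0=- P1=NH2 P2=-
Op 2: best P0=- P1=- P2=-
Op 3: best P0=NH0 P1=- P2=-
Op 4: best P0=NH0 P1=- P2=-
Op 5: best P0=NH0 P1=- P2=-
Op 6: best P0=NH0 P1=- P2=NH0

Answer: P0:NH0 P1:- P2:NH0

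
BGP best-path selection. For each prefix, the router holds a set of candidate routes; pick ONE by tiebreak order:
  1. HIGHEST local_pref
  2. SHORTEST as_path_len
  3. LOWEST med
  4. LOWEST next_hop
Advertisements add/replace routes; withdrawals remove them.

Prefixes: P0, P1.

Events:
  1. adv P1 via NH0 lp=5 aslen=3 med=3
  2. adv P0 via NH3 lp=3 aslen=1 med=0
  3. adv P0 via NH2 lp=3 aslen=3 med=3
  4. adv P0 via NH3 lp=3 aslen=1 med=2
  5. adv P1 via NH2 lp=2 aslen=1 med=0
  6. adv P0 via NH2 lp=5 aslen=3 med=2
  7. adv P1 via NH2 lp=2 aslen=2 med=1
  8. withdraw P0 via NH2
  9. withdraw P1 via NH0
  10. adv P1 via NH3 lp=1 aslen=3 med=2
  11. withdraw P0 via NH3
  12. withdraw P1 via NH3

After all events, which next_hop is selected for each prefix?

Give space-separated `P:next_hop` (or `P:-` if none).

Answer: P0:- P1:NH2

Derivation:
Op 1: best P0=- P1=NH0
Op 2: best P0=NH3 P1=NH0
Op 3: best P0=NH3 P1=NH0
Op 4: best P0=NH3 P1=NH0
Op 5: best P0=NH3 P1=NH0
Op 6: best P0=NH2 P1=NH0
Op 7: best P0=NH2 P1=NH0
Op 8: best P0=NH3 P1=NH0
Op 9: best P0=NH3 P1=NH2
Op 10: best P0=NH3 P1=NH2
Op 11: best P0=- P1=NH2
Op 12: best P0=- P1=NH2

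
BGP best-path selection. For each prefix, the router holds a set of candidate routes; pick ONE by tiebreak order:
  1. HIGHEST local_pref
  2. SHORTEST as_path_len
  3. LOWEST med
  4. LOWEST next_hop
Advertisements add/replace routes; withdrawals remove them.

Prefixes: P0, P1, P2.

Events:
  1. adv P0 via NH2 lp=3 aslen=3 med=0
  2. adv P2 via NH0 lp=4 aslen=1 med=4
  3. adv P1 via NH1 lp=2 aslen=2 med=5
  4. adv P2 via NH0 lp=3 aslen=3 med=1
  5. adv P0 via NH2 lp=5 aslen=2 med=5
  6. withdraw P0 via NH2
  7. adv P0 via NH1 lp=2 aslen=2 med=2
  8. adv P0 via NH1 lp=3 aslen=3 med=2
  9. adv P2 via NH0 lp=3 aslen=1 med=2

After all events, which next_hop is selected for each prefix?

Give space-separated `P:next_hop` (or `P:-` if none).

Answer: P0:NH1 P1:NH1 P2:NH0

Derivation:
Op 1: best P0=NH2 P1=- P2=-
Op 2: best P0=NH2 P1=- P2=NH0
Op 3: best P0=NH2 P1=NH1 P2=NH0
Op 4: best P0=NH2 P1=NH1 P2=NH0
Op 5: best P0=NH2 P1=NH1 P2=NH0
Op 6: best P0=- P1=NH1 P2=NH0
Op 7: best P0=NH1 P1=NH1 P2=NH0
Op 8: best P0=NH1 P1=NH1 P2=NH0
Op 9: best P0=NH1 P1=NH1 P2=NH0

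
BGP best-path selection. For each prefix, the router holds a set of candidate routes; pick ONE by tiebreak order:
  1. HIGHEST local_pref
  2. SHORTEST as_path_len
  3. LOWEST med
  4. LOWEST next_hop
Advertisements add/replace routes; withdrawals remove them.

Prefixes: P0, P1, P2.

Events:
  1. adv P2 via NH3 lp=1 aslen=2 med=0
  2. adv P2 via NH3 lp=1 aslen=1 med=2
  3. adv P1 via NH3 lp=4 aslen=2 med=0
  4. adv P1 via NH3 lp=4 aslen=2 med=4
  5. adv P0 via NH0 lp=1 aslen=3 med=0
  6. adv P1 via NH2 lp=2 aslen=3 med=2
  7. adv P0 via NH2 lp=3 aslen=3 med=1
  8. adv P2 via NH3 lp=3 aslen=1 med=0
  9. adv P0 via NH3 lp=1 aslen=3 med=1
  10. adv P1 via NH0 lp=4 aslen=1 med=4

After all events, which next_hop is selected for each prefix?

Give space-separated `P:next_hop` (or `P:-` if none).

Op 1: best P0=- P1=- P2=NH3
Op 2: best P0=- P1=- P2=NH3
Op 3: best P0=- P1=NH3 P2=NH3
Op 4: best P0=- P1=NH3 P2=NH3
Op 5: best P0=NH0 P1=NH3 P2=NH3
Op 6: best P0=NH0 P1=NH3 P2=NH3
Op 7: best P0=NH2 P1=NH3 P2=NH3
Op 8: best P0=NH2 P1=NH3 P2=NH3
Op 9: best P0=NH2 P1=NH3 P2=NH3
Op 10: best P0=NH2 P1=NH0 P2=NH3

Answer: P0:NH2 P1:NH0 P2:NH3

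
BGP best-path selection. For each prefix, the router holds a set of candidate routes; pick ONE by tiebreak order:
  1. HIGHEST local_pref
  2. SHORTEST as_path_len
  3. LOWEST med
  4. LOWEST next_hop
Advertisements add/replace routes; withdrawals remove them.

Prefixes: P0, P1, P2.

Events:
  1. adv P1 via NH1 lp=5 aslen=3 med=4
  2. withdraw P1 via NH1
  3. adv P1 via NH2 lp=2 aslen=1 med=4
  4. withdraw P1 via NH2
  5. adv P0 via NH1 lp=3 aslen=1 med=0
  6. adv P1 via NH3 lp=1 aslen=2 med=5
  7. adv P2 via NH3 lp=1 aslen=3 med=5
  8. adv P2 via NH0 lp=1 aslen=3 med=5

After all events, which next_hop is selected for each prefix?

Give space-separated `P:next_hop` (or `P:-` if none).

Answer: P0:NH1 P1:NH3 P2:NH0

Derivation:
Op 1: best P0=- P1=NH1 P2=-
Op 2: best P0=- P1=- P2=-
Op 3: best P0=- P1=NH2 P2=-
Op 4: best P0=- P1=- P2=-
Op 5: best P0=NH1 P1=- P2=-
Op 6: best P0=NH1 P1=NH3 P2=-
Op 7: best P0=NH1 P1=NH3 P2=NH3
Op 8: best P0=NH1 P1=NH3 P2=NH0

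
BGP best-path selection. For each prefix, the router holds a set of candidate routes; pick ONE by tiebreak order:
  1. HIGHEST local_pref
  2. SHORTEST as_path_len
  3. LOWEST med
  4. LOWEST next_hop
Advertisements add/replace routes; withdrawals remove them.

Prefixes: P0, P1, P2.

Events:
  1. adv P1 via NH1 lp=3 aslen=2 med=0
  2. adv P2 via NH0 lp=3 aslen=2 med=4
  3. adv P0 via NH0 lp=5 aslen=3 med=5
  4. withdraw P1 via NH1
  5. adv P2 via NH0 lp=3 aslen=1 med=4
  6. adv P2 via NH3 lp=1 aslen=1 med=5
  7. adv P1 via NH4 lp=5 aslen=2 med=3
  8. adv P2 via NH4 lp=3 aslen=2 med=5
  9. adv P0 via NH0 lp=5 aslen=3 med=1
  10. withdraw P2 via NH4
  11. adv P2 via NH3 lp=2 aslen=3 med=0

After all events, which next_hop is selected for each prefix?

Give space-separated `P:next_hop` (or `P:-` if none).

Op 1: best P0=- P1=NH1 P2=-
Op 2: best P0=- P1=NH1 P2=NH0
Op 3: best P0=NH0 P1=NH1 P2=NH0
Op 4: best P0=NH0 P1=- P2=NH0
Op 5: best P0=NH0 P1=- P2=NH0
Op 6: best P0=NH0 P1=- P2=NH0
Op 7: best P0=NH0 P1=NH4 P2=NH0
Op 8: best P0=NH0 P1=NH4 P2=NH0
Op 9: best P0=NH0 P1=NH4 P2=NH0
Op 10: best P0=NH0 P1=NH4 P2=NH0
Op 11: best P0=NH0 P1=NH4 P2=NH0

Answer: P0:NH0 P1:NH4 P2:NH0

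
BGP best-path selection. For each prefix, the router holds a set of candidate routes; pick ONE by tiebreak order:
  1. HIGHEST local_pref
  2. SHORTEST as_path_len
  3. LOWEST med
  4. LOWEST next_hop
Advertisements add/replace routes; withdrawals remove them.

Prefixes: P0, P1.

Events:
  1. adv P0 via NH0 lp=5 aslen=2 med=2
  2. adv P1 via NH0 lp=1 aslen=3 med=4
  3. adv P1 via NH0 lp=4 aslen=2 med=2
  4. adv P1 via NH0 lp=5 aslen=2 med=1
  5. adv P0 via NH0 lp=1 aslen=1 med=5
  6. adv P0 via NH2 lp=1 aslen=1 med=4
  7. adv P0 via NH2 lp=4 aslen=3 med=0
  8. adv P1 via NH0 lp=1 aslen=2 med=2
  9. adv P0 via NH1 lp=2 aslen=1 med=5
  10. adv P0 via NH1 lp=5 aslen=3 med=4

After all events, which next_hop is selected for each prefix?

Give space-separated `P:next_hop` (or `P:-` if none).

Answer: P0:NH1 P1:NH0

Derivation:
Op 1: best P0=NH0 P1=-
Op 2: best P0=NH0 P1=NH0
Op 3: best P0=NH0 P1=NH0
Op 4: best P0=NH0 P1=NH0
Op 5: best P0=NH0 P1=NH0
Op 6: best P0=NH2 P1=NH0
Op 7: best P0=NH2 P1=NH0
Op 8: best P0=NH2 P1=NH0
Op 9: best P0=NH2 P1=NH0
Op 10: best P0=NH1 P1=NH0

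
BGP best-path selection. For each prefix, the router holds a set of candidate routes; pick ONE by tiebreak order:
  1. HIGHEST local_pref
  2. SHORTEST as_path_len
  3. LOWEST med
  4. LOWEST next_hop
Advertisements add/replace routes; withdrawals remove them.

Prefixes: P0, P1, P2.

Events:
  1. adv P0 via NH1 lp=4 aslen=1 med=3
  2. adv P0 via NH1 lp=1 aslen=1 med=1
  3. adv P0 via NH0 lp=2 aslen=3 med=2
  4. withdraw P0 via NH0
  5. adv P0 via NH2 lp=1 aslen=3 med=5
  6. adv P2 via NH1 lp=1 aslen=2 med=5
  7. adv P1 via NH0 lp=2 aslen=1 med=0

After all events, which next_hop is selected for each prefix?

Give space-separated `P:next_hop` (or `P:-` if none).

Answer: P0:NH1 P1:NH0 P2:NH1

Derivation:
Op 1: best P0=NH1 P1=- P2=-
Op 2: best P0=NH1 P1=- P2=-
Op 3: best P0=NH0 P1=- P2=-
Op 4: best P0=NH1 P1=- P2=-
Op 5: best P0=NH1 P1=- P2=-
Op 6: best P0=NH1 P1=- P2=NH1
Op 7: best P0=NH1 P1=NH0 P2=NH1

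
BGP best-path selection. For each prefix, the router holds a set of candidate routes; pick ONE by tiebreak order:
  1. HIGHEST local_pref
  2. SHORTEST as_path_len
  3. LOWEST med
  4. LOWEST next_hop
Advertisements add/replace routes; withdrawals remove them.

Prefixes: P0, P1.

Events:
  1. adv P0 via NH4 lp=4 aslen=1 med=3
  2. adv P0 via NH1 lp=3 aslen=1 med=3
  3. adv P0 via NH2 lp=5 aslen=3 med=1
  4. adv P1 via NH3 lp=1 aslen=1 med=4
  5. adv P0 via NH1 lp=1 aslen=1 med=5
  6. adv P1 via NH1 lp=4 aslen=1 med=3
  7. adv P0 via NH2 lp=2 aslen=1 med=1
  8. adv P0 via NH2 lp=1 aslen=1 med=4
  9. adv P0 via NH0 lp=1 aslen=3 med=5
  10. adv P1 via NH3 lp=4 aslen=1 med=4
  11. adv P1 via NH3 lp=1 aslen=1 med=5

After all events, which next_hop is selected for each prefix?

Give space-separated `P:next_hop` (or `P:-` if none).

Answer: P0:NH4 P1:NH1

Derivation:
Op 1: best P0=NH4 P1=-
Op 2: best P0=NH4 P1=-
Op 3: best P0=NH2 P1=-
Op 4: best P0=NH2 P1=NH3
Op 5: best P0=NH2 P1=NH3
Op 6: best P0=NH2 P1=NH1
Op 7: best P0=NH4 P1=NH1
Op 8: best P0=NH4 P1=NH1
Op 9: best P0=NH4 P1=NH1
Op 10: best P0=NH4 P1=NH1
Op 11: best P0=NH4 P1=NH1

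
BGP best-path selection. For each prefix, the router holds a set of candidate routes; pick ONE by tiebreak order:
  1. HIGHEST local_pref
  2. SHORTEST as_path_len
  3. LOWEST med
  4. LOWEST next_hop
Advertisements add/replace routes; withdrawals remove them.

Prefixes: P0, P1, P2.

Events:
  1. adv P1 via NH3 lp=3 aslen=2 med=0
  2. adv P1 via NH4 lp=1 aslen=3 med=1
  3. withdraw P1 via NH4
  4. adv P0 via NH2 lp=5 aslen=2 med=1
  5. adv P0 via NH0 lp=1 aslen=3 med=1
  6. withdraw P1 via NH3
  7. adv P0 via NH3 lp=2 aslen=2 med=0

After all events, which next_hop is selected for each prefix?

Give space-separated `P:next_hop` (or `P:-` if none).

Answer: P0:NH2 P1:- P2:-

Derivation:
Op 1: best P0=- P1=NH3 P2=-
Op 2: best P0=- P1=NH3 P2=-
Op 3: best P0=- P1=NH3 P2=-
Op 4: best P0=NH2 P1=NH3 P2=-
Op 5: best P0=NH2 P1=NH3 P2=-
Op 6: best P0=NH2 P1=- P2=-
Op 7: best P0=NH2 P1=- P2=-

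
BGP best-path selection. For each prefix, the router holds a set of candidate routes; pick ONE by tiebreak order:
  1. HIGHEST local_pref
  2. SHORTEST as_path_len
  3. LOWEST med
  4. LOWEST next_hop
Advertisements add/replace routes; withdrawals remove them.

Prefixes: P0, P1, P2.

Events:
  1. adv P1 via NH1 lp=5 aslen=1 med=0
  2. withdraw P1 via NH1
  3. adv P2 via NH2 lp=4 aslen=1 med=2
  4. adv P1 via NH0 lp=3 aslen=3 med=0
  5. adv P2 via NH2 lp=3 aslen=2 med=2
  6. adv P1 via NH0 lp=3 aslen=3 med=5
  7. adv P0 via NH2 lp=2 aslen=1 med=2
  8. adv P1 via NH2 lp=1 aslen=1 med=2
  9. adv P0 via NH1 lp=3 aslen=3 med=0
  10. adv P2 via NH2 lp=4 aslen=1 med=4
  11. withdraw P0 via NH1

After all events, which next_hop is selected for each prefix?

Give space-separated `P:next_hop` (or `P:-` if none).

Answer: P0:NH2 P1:NH0 P2:NH2

Derivation:
Op 1: best P0=- P1=NH1 P2=-
Op 2: best P0=- P1=- P2=-
Op 3: best P0=- P1=- P2=NH2
Op 4: best P0=- P1=NH0 P2=NH2
Op 5: best P0=- P1=NH0 P2=NH2
Op 6: best P0=- P1=NH0 P2=NH2
Op 7: best P0=NH2 P1=NH0 P2=NH2
Op 8: best P0=NH2 P1=NH0 P2=NH2
Op 9: best P0=NH1 P1=NH0 P2=NH2
Op 10: best P0=NH1 P1=NH0 P2=NH2
Op 11: best P0=NH2 P1=NH0 P2=NH2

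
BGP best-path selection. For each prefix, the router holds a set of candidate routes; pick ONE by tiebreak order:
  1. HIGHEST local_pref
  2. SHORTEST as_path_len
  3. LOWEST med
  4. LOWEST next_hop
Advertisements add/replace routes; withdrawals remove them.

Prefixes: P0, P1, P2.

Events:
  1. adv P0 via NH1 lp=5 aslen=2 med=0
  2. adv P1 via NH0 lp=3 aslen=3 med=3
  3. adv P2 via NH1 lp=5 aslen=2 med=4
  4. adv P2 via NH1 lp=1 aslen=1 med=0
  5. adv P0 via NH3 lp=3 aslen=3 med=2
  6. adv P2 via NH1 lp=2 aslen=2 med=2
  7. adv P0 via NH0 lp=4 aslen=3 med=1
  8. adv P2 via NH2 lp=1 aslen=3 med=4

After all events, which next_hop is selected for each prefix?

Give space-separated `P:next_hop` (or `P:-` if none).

Answer: P0:NH1 P1:NH0 P2:NH1

Derivation:
Op 1: best P0=NH1 P1=- P2=-
Op 2: best P0=NH1 P1=NH0 P2=-
Op 3: best P0=NH1 P1=NH0 P2=NH1
Op 4: best P0=NH1 P1=NH0 P2=NH1
Op 5: best P0=NH1 P1=NH0 P2=NH1
Op 6: best P0=NH1 P1=NH0 P2=NH1
Op 7: best P0=NH1 P1=NH0 P2=NH1
Op 8: best P0=NH1 P1=NH0 P2=NH1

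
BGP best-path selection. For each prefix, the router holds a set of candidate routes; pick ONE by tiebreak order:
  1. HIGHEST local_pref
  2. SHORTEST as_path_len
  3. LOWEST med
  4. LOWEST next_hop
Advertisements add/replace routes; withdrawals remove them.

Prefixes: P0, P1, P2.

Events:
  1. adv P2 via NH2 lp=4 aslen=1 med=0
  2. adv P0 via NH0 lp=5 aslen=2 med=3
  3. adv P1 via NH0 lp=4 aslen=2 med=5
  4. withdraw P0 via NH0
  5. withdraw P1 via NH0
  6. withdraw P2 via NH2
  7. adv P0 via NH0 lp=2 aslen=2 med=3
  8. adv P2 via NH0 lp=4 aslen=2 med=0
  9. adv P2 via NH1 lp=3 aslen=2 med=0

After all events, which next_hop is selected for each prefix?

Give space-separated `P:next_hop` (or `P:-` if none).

Answer: P0:NH0 P1:- P2:NH0

Derivation:
Op 1: best P0=- P1=- P2=NH2
Op 2: best P0=NH0 P1=- P2=NH2
Op 3: best P0=NH0 P1=NH0 P2=NH2
Op 4: best P0=- P1=NH0 P2=NH2
Op 5: best P0=- P1=- P2=NH2
Op 6: best P0=- P1=- P2=-
Op 7: best P0=NH0 P1=- P2=-
Op 8: best P0=NH0 P1=- P2=NH0
Op 9: best P0=NH0 P1=- P2=NH0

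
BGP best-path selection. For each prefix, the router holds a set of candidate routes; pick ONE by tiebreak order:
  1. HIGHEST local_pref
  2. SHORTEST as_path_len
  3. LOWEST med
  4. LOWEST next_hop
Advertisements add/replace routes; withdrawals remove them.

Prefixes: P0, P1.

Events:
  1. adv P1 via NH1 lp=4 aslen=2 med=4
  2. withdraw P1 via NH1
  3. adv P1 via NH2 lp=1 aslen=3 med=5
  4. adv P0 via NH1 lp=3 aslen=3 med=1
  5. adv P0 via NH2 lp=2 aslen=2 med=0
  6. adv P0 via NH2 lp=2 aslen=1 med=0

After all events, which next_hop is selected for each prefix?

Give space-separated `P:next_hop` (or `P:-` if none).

Op 1: best P0=- P1=NH1
Op 2: best P0=- P1=-
Op 3: best P0=- P1=NH2
Op 4: best P0=NH1 P1=NH2
Op 5: best P0=NH1 P1=NH2
Op 6: best P0=NH1 P1=NH2

Answer: P0:NH1 P1:NH2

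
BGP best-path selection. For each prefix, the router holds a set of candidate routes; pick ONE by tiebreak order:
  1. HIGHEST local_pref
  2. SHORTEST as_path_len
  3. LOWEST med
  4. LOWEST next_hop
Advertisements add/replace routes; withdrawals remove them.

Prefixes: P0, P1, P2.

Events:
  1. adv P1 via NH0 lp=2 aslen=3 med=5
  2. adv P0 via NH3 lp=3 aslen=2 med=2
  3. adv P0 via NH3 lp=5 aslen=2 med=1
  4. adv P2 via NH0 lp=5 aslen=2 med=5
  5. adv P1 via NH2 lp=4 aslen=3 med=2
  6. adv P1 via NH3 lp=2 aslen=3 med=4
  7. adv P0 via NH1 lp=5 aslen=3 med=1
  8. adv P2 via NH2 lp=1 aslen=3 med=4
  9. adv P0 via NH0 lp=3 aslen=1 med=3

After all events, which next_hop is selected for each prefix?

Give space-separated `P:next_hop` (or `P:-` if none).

Op 1: best P0=- P1=NH0 P2=-
Op 2: best P0=NH3 P1=NH0 P2=-
Op 3: best P0=NH3 P1=NH0 P2=-
Op 4: best P0=NH3 P1=NH0 P2=NH0
Op 5: best P0=NH3 P1=NH2 P2=NH0
Op 6: best P0=NH3 P1=NH2 P2=NH0
Op 7: best P0=NH3 P1=NH2 P2=NH0
Op 8: best P0=NH3 P1=NH2 P2=NH0
Op 9: best P0=NH3 P1=NH2 P2=NH0

Answer: P0:NH3 P1:NH2 P2:NH0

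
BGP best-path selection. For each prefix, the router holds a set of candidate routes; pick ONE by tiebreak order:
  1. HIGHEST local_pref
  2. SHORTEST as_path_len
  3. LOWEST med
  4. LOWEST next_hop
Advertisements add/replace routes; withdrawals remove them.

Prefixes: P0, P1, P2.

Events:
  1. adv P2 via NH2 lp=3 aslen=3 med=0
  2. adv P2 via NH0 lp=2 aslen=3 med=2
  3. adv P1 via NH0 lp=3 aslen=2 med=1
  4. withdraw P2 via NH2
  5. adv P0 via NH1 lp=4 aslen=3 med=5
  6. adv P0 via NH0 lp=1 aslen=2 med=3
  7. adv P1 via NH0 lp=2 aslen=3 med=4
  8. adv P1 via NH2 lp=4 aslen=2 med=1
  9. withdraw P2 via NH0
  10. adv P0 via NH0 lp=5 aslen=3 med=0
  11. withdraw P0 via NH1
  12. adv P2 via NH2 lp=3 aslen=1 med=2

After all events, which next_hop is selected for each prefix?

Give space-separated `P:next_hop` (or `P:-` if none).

Answer: P0:NH0 P1:NH2 P2:NH2

Derivation:
Op 1: best P0=- P1=- P2=NH2
Op 2: best P0=- P1=- P2=NH2
Op 3: best P0=- P1=NH0 P2=NH2
Op 4: best P0=- P1=NH0 P2=NH0
Op 5: best P0=NH1 P1=NH0 P2=NH0
Op 6: best P0=NH1 P1=NH0 P2=NH0
Op 7: best P0=NH1 P1=NH0 P2=NH0
Op 8: best P0=NH1 P1=NH2 P2=NH0
Op 9: best P0=NH1 P1=NH2 P2=-
Op 10: best P0=NH0 P1=NH2 P2=-
Op 11: best P0=NH0 P1=NH2 P2=-
Op 12: best P0=NH0 P1=NH2 P2=NH2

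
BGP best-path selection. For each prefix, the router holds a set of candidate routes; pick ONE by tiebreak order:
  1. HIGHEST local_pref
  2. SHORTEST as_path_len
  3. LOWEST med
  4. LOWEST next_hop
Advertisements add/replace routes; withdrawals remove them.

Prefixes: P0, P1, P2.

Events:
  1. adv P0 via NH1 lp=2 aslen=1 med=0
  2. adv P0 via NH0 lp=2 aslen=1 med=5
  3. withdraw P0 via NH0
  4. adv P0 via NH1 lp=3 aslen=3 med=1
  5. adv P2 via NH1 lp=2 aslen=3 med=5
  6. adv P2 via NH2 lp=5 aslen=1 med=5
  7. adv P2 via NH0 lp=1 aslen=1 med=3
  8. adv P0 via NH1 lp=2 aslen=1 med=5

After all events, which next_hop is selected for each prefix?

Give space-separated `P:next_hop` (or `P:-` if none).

Answer: P0:NH1 P1:- P2:NH2

Derivation:
Op 1: best P0=NH1 P1=- P2=-
Op 2: best P0=NH1 P1=- P2=-
Op 3: best P0=NH1 P1=- P2=-
Op 4: best P0=NH1 P1=- P2=-
Op 5: best P0=NH1 P1=- P2=NH1
Op 6: best P0=NH1 P1=- P2=NH2
Op 7: best P0=NH1 P1=- P2=NH2
Op 8: best P0=NH1 P1=- P2=NH2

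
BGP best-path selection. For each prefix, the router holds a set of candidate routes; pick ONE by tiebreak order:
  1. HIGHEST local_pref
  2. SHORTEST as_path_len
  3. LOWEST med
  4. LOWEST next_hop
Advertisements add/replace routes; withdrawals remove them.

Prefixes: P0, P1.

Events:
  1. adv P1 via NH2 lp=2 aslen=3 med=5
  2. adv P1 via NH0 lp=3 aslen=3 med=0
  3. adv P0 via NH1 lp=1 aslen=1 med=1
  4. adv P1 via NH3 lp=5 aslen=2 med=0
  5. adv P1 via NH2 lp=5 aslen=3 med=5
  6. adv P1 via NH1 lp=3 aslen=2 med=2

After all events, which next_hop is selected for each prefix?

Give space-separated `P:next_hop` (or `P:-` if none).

Op 1: best P0=- P1=NH2
Op 2: best P0=- P1=NH0
Op 3: best P0=NH1 P1=NH0
Op 4: best P0=NH1 P1=NH3
Op 5: best P0=NH1 P1=NH3
Op 6: best P0=NH1 P1=NH3

Answer: P0:NH1 P1:NH3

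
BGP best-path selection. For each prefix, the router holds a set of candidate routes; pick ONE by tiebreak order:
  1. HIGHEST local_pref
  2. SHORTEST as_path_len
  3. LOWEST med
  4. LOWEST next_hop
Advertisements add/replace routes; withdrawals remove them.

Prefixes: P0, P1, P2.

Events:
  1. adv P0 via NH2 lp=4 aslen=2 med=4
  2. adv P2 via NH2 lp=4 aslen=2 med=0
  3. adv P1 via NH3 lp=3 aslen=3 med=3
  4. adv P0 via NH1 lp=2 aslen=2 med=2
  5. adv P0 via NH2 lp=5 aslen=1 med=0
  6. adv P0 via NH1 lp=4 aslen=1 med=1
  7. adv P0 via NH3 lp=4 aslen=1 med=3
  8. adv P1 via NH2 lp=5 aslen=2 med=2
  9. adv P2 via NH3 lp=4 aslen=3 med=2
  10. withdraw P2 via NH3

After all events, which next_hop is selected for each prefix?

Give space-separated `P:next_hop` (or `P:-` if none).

Op 1: best P0=NH2 P1=- P2=-
Op 2: best P0=NH2 P1=- P2=NH2
Op 3: best P0=NH2 P1=NH3 P2=NH2
Op 4: best P0=NH2 P1=NH3 P2=NH2
Op 5: best P0=NH2 P1=NH3 P2=NH2
Op 6: best P0=NH2 P1=NH3 P2=NH2
Op 7: best P0=NH2 P1=NH3 P2=NH2
Op 8: best P0=NH2 P1=NH2 P2=NH2
Op 9: best P0=NH2 P1=NH2 P2=NH2
Op 10: best P0=NH2 P1=NH2 P2=NH2

Answer: P0:NH2 P1:NH2 P2:NH2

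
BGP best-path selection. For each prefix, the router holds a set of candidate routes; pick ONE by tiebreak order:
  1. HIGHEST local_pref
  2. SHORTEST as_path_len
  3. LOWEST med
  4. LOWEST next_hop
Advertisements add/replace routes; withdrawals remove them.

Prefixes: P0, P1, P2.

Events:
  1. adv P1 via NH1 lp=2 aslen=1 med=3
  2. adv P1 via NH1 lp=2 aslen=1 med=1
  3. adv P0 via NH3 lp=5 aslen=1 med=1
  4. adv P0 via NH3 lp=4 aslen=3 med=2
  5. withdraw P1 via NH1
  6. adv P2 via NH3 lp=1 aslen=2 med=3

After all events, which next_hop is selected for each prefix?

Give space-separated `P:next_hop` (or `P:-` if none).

Op 1: best P0=- P1=NH1 P2=-
Op 2: best P0=- P1=NH1 P2=-
Op 3: best P0=NH3 P1=NH1 P2=-
Op 4: best P0=NH3 P1=NH1 P2=-
Op 5: best P0=NH3 P1=- P2=-
Op 6: best P0=NH3 P1=- P2=NH3

Answer: P0:NH3 P1:- P2:NH3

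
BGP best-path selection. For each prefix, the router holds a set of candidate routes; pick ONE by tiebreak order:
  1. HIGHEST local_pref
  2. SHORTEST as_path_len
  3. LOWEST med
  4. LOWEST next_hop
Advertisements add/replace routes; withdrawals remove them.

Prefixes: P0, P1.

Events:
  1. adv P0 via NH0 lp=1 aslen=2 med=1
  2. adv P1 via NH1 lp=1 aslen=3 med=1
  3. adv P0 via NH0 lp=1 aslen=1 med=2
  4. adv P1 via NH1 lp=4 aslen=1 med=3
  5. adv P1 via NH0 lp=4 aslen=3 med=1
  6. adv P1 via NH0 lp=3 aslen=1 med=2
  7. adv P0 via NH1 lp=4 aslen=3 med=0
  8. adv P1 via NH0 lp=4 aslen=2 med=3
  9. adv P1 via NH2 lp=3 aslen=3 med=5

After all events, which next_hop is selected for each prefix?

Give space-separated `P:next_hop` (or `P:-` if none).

Op 1: best P0=NH0 P1=-
Op 2: best P0=NH0 P1=NH1
Op 3: best P0=NH0 P1=NH1
Op 4: best P0=NH0 P1=NH1
Op 5: best P0=NH0 P1=NH1
Op 6: best P0=NH0 P1=NH1
Op 7: best P0=NH1 P1=NH1
Op 8: best P0=NH1 P1=NH1
Op 9: best P0=NH1 P1=NH1

Answer: P0:NH1 P1:NH1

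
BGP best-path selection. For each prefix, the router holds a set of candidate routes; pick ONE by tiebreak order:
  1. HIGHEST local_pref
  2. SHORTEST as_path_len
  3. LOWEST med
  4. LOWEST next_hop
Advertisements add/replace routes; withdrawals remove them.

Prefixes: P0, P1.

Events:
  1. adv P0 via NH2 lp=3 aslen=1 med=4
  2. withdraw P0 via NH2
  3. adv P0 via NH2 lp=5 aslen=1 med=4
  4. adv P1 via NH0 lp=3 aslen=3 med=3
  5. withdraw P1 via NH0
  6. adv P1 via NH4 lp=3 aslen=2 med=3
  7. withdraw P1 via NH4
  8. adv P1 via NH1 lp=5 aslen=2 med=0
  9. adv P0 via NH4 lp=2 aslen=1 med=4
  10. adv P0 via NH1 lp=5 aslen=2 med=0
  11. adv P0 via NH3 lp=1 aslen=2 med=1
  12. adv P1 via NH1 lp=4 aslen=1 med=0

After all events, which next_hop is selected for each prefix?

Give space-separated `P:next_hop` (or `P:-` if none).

Op 1: best P0=NH2 P1=-
Op 2: best P0=- P1=-
Op 3: best P0=NH2 P1=-
Op 4: best P0=NH2 P1=NH0
Op 5: best P0=NH2 P1=-
Op 6: best P0=NH2 P1=NH4
Op 7: best P0=NH2 P1=-
Op 8: best P0=NH2 P1=NH1
Op 9: best P0=NH2 P1=NH1
Op 10: best P0=NH2 P1=NH1
Op 11: best P0=NH2 P1=NH1
Op 12: best P0=NH2 P1=NH1

Answer: P0:NH2 P1:NH1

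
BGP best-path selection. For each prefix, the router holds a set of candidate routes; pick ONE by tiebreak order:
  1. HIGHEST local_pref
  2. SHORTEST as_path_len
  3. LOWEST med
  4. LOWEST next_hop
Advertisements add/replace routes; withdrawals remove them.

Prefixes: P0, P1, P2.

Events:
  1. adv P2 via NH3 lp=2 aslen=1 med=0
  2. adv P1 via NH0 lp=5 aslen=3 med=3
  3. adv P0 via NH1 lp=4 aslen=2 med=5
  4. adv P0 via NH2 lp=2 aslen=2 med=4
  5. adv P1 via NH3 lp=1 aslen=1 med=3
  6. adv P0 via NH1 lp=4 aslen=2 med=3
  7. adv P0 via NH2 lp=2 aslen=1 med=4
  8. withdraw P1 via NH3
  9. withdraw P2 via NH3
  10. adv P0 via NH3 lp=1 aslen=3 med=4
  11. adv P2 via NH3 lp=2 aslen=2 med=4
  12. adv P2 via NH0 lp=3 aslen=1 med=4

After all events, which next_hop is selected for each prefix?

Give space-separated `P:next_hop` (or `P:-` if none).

Answer: P0:NH1 P1:NH0 P2:NH0

Derivation:
Op 1: best P0=- P1=- P2=NH3
Op 2: best P0=- P1=NH0 P2=NH3
Op 3: best P0=NH1 P1=NH0 P2=NH3
Op 4: best P0=NH1 P1=NH0 P2=NH3
Op 5: best P0=NH1 P1=NH0 P2=NH3
Op 6: best P0=NH1 P1=NH0 P2=NH3
Op 7: best P0=NH1 P1=NH0 P2=NH3
Op 8: best P0=NH1 P1=NH0 P2=NH3
Op 9: best P0=NH1 P1=NH0 P2=-
Op 10: best P0=NH1 P1=NH0 P2=-
Op 11: best P0=NH1 P1=NH0 P2=NH3
Op 12: best P0=NH1 P1=NH0 P2=NH0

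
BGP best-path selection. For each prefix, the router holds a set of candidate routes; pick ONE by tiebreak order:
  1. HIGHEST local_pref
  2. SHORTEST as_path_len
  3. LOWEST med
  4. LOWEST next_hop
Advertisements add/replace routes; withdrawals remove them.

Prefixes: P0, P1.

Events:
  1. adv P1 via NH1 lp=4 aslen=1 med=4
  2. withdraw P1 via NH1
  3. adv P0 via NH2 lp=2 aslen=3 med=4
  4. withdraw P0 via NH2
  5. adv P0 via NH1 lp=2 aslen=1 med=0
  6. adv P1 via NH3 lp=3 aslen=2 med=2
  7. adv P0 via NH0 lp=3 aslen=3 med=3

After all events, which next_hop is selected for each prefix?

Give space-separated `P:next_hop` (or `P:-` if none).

Op 1: best P0=- P1=NH1
Op 2: best P0=- P1=-
Op 3: best P0=NH2 P1=-
Op 4: best P0=- P1=-
Op 5: best P0=NH1 P1=-
Op 6: best P0=NH1 P1=NH3
Op 7: best P0=NH0 P1=NH3

Answer: P0:NH0 P1:NH3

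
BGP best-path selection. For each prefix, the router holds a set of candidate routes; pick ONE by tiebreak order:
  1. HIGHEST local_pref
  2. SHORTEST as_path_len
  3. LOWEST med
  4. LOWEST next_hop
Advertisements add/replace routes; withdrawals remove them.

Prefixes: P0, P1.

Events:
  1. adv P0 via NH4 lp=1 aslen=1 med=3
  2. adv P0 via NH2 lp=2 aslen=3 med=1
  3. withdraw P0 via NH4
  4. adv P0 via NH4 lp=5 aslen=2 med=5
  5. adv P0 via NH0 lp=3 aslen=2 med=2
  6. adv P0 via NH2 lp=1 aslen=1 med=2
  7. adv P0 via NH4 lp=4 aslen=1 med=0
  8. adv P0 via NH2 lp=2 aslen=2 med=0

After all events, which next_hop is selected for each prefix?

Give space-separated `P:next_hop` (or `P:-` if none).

Op 1: best P0=NH4 P1=-
Op 2: best P0=NH2 P1=-
Op 3: best P0=NH2 P1=-
Op 4: best P0=NH4 P1=-
Op 5: best P0=NH4 P1=-
Op 6: best P0=NH4 P1=-
Op 7: best P0=NH4 P1=-
Op 8: best P0=NH4 P1=-

Answer: P0:NH4 P1:-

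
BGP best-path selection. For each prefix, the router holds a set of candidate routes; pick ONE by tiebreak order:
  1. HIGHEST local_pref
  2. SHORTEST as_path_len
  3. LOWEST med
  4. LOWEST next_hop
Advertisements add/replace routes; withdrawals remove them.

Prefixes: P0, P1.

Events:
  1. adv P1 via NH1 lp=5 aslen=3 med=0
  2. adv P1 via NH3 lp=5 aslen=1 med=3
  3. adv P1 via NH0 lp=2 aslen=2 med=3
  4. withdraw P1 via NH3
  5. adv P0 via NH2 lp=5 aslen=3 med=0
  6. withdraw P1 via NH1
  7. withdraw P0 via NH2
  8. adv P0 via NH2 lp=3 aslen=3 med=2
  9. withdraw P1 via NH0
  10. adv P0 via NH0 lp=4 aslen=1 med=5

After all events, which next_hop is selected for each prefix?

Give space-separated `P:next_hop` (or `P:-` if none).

Answer: P0:NH0 P1:-

Derivation:
Op 1: best P0=- P1=NH1
Op 2: best P0=- P1=NH3
Op 3: best P0=- P1=NH3
Op 4: best P0=- P1=NH1
Op 5: best P0=NH2 P1=NH1
Op 6: best P0=NH2 P1=NH0
Op 7: best P0=- P1=NH0
Op 8: best P0=NH2 P1=NH0
Op 9: best P0=NH2 P1=-
Op 10: best P0=NH0 P1=-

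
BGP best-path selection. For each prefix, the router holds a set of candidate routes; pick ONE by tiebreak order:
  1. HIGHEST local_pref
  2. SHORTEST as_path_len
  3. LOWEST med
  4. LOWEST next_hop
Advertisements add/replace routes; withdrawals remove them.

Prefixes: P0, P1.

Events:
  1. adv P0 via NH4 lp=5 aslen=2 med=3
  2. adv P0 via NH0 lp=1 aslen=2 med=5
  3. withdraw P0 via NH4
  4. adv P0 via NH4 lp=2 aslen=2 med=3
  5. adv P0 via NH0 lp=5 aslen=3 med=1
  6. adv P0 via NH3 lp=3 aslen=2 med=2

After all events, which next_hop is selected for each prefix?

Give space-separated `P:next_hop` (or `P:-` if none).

Answer: P0:NH0 P1:-

Derivation:
Op 1: best P0=NH4 P1=-
Op 2: best P0=NH4 P1=-
Op 3: best P0=NH0 P1=-
Op 4: best P0=NH4 P1=-
Op 5: best P0=NH0 P1=-
Op 6: best P0=NH0 P1=-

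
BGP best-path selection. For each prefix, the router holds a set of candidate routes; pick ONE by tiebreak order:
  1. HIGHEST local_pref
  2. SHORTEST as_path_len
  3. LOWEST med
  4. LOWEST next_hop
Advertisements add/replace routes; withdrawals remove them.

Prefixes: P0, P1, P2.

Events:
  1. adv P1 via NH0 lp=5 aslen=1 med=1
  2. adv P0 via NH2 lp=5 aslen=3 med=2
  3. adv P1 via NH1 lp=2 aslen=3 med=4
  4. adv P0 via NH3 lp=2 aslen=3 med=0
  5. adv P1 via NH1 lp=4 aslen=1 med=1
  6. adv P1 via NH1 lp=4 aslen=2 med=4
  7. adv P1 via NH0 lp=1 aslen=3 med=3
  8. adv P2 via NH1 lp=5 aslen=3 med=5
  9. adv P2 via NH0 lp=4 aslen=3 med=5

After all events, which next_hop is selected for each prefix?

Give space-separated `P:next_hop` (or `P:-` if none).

Answer: P0:NH2 P1:NH1 P2:NH1

Derivation:
Op 1: best P0=- P1=NH0 P2=-
Op 2: best P0=NH2 P1=NH0 P2=-
Op 3: best P0=NH2 P1=NH0 P2=-
Op 4: best P0=NH2 P1=NH0 P2=-
Op 5: best P0=NH2 P1=NH0 P2=-
Op 6: best P0=NH2 P1=NH0 P2=-
Op 7: best P0=NH2 P1=NH1 P2=-
Op 8: best P0=NH2 P1=NH1 P2=NH1
Op 9: best P0=NH2 P1=NH1 P2=NH1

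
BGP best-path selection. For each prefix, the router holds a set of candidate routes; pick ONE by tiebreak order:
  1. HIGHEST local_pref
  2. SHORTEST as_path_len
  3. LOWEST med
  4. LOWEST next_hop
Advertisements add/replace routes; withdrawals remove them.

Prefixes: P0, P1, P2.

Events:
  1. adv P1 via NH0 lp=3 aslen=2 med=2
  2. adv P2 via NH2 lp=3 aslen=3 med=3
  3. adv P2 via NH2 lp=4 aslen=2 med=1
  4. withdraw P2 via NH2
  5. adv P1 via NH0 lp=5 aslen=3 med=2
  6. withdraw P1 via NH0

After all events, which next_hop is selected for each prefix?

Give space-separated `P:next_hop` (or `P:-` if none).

Op 1: best P0=- P1=NH0 P2=-
Op 2: best P0=- P1=NH0 P2=NH2
Op 3: best P0=- P1=NH0 P2=NH2
Op 4: best P0=- P1=NH0 P2=-
Op 5: best P0=- P1=NH0 P2=-
Op 6: best P0=- P1=- P2=-

Answer: P0:- P1:- P2:-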